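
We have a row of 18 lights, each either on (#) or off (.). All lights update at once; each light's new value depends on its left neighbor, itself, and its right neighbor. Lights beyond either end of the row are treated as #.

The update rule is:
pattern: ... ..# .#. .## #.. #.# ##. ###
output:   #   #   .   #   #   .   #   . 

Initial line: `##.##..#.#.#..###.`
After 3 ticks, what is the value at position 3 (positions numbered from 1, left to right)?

#

.#.####.....###.#.
...#..#######.#...
###.###.....#..###
position 3 holds #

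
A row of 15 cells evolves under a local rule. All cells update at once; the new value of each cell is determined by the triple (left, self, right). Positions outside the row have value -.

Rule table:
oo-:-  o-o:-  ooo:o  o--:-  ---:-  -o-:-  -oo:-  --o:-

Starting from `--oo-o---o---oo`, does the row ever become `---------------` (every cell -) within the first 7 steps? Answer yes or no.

yes

---------------
all cells are - at step 1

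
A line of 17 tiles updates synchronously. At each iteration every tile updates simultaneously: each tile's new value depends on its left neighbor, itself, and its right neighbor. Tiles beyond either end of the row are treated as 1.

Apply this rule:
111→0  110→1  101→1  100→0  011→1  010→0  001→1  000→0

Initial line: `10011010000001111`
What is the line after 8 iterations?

10000111110010011

10111100000011000
11100100000111001
00101000001101011
01010000011110110
10100000110011111
11000001110110000
01000011011110001
10000111110010011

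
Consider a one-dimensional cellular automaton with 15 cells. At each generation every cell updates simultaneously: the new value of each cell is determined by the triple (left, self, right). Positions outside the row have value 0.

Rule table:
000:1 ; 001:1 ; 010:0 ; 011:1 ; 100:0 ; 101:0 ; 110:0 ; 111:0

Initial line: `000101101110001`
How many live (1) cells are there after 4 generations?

111001001000110
100010010011100
001100100110001
111001001100110
count of 1: 8

8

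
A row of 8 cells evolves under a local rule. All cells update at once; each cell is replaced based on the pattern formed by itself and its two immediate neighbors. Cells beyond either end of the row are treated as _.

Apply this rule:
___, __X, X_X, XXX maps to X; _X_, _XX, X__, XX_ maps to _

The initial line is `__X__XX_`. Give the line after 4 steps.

XX__X___
___X__XX
XXX__X__
_X__X__X

_X__X__X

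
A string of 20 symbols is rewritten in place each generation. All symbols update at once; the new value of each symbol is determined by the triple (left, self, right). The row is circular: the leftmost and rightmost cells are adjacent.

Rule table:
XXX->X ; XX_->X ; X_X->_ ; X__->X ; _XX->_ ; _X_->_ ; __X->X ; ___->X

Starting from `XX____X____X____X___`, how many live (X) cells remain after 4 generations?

generation 1: _XXXXX_XXXX_XXXX_XXX
generation 2: __XXXX__XXX__XXX__XX
generation 3: XX_XXXXX_XXXX_XXXX_X
generation 4: XX__XXXX__XXX__XXX__
count of X: 12

12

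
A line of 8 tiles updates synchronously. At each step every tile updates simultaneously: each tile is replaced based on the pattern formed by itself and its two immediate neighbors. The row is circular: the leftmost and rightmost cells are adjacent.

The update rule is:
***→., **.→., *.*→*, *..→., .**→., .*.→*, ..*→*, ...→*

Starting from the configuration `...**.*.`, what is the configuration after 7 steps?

**.****.

step 1: ***..**.
step 2: ....*..*
step 3: .****.**
step 4: *....*..
step 5: *.****.*
step 6: .*....*.
step 7: **.****.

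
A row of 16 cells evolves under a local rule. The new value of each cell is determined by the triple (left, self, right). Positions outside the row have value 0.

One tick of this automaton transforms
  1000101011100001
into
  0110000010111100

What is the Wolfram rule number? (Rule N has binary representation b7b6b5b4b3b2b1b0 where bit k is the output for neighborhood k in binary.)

89

position 9: 111 → 0  (bit 7 = 0)
position 10: 110 → 1  (bit 6 = 1)
position 5: 101 → 0  (bit 5 = 0)
position 1: 100 → 1  (bit 4 = 1)
position 8: 011 → 1  (bit 3 = 1)
position 0: 010 → 0  (bit 2 = 0)
position 3: 001 → 0  (bit 1 = 0)
position 2: 000 → 1  (bit 0 = 1)
bits b7..b0 = 01011001 = 89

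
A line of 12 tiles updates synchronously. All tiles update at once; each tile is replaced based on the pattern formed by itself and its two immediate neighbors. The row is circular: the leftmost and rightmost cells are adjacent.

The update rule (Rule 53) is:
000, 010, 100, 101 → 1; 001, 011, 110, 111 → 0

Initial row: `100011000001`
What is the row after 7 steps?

000111100011

011000111100
000110000011
110001111000
001100000110
100011110001
011000001100
000111100011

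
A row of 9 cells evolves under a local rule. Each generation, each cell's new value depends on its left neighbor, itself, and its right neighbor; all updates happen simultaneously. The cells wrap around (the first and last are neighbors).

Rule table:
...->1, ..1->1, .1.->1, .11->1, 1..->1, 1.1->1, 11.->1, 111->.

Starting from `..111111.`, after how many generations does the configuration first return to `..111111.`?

2

111....11
..111111.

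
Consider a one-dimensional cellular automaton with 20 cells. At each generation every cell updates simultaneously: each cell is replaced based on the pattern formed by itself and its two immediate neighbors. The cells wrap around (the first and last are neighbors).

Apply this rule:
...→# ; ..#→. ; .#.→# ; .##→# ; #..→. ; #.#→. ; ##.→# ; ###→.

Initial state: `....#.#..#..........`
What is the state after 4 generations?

###.#.#..#.#########
..#.#.#..#.#........
#.#.#.#..#.#.#######
#.#.#.#..#.#.#......

#.#.#.#..#.#.#......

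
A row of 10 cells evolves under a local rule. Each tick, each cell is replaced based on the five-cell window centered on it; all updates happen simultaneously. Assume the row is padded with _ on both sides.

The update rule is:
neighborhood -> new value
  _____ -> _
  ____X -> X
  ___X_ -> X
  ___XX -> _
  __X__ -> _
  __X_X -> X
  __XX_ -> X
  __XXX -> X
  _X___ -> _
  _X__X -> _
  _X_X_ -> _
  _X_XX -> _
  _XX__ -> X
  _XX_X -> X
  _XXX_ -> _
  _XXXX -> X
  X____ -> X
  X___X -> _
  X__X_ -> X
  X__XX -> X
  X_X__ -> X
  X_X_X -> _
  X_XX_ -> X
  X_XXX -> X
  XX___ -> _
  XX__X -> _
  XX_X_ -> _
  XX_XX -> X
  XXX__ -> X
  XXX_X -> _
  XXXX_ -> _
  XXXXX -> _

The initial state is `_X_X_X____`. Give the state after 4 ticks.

tick 1: XX___X_X__
tick 2: XX__XX_X_X
tick 3: XX_XXX___X
tick 4: XXXX_X__X_

XXXX_X__X_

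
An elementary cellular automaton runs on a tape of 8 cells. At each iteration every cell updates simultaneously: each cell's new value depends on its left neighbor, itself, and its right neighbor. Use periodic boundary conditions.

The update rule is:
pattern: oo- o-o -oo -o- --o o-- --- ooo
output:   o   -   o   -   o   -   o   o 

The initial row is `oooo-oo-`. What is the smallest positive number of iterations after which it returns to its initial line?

iteration 1: oooo-oo-

1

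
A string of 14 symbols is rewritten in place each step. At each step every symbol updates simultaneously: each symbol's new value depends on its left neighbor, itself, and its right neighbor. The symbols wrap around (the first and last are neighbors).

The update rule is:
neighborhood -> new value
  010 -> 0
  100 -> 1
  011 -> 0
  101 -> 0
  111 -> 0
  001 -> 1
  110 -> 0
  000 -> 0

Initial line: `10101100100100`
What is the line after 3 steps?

step 1: 00000011011011
step 2: 10000100000000
step 3: 01001010000001

01001010000001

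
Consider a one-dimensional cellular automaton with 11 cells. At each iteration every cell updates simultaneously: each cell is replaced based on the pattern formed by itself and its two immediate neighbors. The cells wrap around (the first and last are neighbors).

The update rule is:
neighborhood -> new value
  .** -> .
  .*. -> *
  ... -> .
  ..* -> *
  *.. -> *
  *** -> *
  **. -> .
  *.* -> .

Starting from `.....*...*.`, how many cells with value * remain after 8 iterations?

....***.***
*..*.*...*.
****.**.**.
.**........
*..*.......
*****.....*
****.*...*.
.**..**.**.
count of *: 6

6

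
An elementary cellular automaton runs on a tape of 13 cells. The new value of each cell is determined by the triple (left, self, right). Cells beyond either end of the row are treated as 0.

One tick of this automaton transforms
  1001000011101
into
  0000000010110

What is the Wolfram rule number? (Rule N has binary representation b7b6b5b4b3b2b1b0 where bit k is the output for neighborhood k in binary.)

position 9: 111 → 0  (bit 7 = 0)
position 10: 110 → 1  (bit 6 = 1)
position 11: 101 → 1  (bit 5 = 1)
position 1: 100 → 0  (bit 4 = 0)
position 8: 011 → 1  (bit 3 = 1)
position 0: 010 → 0  (bit 2 = 0)
position 2: 001 → 0  (bit 1 = 0)
position 5: 000 → 0  (bit 0 = 0)
bits b7..b0 = 01101000 = 104

104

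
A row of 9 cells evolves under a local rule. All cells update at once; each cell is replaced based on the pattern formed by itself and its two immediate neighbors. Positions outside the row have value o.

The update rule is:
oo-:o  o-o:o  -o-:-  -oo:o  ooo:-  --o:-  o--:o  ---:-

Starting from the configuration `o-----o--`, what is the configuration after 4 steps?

---oo---o

oo-----o-
-oo-----o
oooo----o
---oo---o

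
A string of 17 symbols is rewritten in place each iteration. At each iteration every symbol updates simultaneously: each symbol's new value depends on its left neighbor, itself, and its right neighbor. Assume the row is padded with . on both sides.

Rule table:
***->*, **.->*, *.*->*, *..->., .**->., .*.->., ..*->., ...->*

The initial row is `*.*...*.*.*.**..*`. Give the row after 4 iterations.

.*..*..*.*.*.*...
........*.*.*..**
*******..*.*....*
.******...*..**..

.******...*..**..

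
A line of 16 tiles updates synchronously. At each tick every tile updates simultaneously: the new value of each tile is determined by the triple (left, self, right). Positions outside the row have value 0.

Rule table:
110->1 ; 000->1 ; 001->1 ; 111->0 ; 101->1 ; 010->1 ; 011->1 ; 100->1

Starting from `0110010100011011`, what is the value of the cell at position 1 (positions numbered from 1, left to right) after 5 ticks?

1111111111111111
1000000000000001
1111111111111111  (repeats tick 1; period 2)
tick 5: 1111111111111111
position 1 holds 1

1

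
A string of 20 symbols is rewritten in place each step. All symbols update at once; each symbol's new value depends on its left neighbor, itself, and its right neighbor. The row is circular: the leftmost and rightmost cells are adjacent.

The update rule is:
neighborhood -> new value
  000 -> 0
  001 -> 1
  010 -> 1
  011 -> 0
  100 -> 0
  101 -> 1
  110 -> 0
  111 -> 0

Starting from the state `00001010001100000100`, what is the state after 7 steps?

00010000001100000110

00011110010000001100
00100000110000010000
01100001000000110000
10000011000001000000
10000100000011000001
00001100000100000010
00010000001100000110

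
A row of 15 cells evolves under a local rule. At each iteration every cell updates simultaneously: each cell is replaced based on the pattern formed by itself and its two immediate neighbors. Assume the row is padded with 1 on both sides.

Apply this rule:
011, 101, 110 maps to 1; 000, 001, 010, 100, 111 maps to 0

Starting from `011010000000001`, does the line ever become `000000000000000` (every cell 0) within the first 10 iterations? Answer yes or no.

no

111100000000001
000100000000001
000000000000001
000000000000001  (fixed point — unchanged through iteration 10)
iteration 10 is 000000000000001, still not uniform 0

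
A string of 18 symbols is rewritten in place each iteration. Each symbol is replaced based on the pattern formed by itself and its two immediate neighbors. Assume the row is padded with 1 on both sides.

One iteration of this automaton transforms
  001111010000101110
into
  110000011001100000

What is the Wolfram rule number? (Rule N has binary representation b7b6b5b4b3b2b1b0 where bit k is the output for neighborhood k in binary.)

22

position 3: 111 → 0  (bit 7 = 0)
position 5: 110 → 0  (bit 6 = 0)
position 6: 101 → 0  (bit 5 = 0)
position 0: 100 → 1  (bit 4 = 1)
position 2: 011 → 0  (bit 3 = 0)
position 7: 010 → 1  (bit 2 = 1)
position 1: 001 → 1  (bit 1 = 1)
position 9: 000 → 0  (bit 0 = 0)
bits b7..b0 = 00010110 = 22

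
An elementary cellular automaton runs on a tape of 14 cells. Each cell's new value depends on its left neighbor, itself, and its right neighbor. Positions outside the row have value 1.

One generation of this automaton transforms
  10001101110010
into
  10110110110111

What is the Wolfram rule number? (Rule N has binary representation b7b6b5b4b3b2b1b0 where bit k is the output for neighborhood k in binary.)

231

position 8: 111 → 1  (bit 7 = 1)
position 0: 110 → 1  (bit 6 = 1)
position 6: 101 → 1  (bit 5 = 1)
position 1: 100 → 0  (bit 4 = 0)
position 4: 011 → 0  (bit 3 = 0)
position 12: 010 → 1  (bit 2 = 1)
position 3: 001 → 1  (bit 1 = 1)
position 2: 000 → 1  (bit 0 = 1)
bits b7..b0 = 11100111 = 231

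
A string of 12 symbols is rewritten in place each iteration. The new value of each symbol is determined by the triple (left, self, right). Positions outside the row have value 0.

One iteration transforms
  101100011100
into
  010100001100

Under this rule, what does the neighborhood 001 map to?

At position 6 the neighborhood is 001; the next row has 0 there.

0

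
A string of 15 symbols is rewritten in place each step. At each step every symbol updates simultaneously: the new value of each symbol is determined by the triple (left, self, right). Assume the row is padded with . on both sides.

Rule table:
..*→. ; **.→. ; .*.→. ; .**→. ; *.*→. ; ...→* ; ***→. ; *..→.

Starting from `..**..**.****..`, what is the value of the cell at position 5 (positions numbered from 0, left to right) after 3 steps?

*.............*
..***********..
*.............*
position 5 holds .

.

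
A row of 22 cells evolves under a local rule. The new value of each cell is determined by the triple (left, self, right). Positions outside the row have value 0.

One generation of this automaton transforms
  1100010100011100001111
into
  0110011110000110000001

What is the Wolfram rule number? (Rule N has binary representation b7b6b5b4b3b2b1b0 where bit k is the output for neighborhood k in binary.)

116

position 12: 111 → 0  (bit 7 = 0)
position 1: 110 → 1  (bit 6 = 1)
position 6: 101 → 1  (bit 5 = 1)
position 2: 100 → 1  (bit 4 = 1)
position 0: 011 → 0  (bit 3 = 0)
position 5: 010 → 1  (bit 2 = 1)
position 4: 001 → 0  (bit 1 = 0)
position 3: 000 → 0  (bit 0 = 0)
bits b7..b0 = 01110100 = 116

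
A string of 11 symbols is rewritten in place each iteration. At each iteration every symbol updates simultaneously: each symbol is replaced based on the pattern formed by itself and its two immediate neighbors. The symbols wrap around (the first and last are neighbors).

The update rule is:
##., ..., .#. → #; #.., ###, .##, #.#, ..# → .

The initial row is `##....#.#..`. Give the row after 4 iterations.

.#..#.#.#.#

.#.##.#.#..
.#..#.#.#.#
.#..#.#.#.#  (fixed point — unchanged through iteration 4)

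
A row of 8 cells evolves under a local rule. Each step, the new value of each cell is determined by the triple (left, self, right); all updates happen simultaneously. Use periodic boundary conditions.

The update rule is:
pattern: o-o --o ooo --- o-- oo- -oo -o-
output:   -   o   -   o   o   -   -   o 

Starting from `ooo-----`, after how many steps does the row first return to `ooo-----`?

2

step 1: ---ooooo
step 2: ooo-----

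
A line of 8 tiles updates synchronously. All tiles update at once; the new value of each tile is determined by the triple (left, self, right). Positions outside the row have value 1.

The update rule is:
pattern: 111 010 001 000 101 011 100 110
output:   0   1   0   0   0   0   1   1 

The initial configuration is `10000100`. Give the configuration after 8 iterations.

11000110
01100010
00110010
10011010
11001010
01101010
00101010
10101010

10101010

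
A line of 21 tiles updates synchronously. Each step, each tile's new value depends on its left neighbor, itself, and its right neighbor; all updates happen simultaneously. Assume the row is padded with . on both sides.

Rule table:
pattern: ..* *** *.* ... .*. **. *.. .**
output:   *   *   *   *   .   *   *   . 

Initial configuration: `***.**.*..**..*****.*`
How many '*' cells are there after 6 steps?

.***.**.**.***.*****.
*.***.**.**.***.*****
.*.***.**.**.***.****
*.*.***.**.**.***.***
.*.*.***.**.**.***.**
*.*.*.***.**.**.***.*
count of *: 14

14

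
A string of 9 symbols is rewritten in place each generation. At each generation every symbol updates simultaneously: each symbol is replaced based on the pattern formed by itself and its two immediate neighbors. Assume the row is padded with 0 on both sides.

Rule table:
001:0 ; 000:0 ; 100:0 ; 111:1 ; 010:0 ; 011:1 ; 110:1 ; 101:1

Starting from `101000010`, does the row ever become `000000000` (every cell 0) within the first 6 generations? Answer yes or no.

yes

010000000
000000000
all cells are 0 at generation 2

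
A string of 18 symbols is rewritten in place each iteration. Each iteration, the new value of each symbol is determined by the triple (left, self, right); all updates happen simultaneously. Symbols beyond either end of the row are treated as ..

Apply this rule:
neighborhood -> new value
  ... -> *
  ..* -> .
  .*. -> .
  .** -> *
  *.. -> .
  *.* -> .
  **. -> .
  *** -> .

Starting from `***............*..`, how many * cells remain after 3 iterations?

iteration 1: *...**********...*
iteration 2: ..*.*..........*..
iteration 3: *.....********...*
count of *: 10

10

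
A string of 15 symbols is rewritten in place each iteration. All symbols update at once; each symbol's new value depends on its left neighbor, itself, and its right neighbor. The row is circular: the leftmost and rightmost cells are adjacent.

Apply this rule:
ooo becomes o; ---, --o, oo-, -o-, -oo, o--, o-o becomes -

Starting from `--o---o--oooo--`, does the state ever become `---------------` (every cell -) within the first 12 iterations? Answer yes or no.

iteration 1: ----------oo---
iteration 2: ---------------
all cells are - at iteration 2

yes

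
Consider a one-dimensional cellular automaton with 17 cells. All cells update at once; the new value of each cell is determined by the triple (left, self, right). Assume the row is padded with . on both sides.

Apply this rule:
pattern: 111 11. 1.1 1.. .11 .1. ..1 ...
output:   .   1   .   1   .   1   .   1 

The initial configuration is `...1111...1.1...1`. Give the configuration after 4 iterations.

iteration 1: 11....111.1.111.1
iteration 2: .1111...1.1...1.1
iteration 3: ....111.1.111.1.1
iteration 4: 111...1.1...1.1.1

111...1.1...1.1.1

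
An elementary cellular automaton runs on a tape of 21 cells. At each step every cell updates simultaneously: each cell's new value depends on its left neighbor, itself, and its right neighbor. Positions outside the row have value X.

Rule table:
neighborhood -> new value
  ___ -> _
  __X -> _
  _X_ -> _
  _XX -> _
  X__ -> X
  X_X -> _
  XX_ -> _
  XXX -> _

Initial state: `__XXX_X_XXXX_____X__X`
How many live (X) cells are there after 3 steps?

step 1: X___________X_____X__
step 2: _X___________X_____X_
step 3: __X___________X______
count of X: 2

2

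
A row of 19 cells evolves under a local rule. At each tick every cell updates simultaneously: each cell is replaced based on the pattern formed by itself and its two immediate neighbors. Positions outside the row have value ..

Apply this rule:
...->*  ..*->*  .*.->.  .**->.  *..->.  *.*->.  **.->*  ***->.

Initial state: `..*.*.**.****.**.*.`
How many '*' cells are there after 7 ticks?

6

tick 1: **.....*....*..*...
tick 2: .*.****..***..*..**
tick 3: *.....*.*..*.*..*.*
tick 4: ..****....*....*...
tick 5: **...*.***..***..**
tick 6: .*.**....*.*..*.*.*
tick 7: *...*.***....*.....
count of *: 6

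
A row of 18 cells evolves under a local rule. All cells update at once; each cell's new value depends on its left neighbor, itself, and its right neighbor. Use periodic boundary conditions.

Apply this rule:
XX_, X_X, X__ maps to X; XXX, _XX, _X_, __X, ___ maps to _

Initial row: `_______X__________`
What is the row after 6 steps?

_____________X____

________X_________
_________X________
__________X_______
___________X______
____________X_____
_____________X____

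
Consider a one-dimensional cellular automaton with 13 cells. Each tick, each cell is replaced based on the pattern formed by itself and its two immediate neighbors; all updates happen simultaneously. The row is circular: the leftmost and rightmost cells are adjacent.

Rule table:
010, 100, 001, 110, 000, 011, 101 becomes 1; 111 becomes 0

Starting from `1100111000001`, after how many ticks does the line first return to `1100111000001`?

2

0111101111111
1100111000001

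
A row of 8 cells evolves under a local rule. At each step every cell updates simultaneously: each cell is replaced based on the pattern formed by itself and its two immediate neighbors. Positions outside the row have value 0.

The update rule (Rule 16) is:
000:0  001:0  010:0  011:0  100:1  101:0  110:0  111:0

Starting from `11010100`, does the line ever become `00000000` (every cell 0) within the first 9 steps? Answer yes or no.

yes

step 1: 00000010
step 2: 00000001
step 3: 00000000
all cells are 0 at step 3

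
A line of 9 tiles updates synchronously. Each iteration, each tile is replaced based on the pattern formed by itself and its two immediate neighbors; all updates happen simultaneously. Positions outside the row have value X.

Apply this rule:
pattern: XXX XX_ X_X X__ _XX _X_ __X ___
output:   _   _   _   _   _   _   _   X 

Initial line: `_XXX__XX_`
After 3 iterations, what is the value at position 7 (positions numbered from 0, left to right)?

_

iteration 1: _________
iteration 2: _XXXXXXX_
iteration 3: _________
position 7 holds _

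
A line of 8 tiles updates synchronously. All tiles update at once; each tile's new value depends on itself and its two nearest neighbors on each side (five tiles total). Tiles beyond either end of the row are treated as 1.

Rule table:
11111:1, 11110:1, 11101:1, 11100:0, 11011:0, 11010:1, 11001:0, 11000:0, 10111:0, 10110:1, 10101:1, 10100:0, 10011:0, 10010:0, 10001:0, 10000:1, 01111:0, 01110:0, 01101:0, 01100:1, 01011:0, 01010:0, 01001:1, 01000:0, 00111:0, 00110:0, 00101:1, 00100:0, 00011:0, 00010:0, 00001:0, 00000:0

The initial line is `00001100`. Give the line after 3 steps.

01000100
10000010
00100010

00100010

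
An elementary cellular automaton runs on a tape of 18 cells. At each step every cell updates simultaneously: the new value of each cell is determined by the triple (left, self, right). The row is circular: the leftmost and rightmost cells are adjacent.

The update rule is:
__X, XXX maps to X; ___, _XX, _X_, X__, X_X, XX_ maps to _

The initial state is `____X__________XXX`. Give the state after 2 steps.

___X__________X_X_
__X__________X____

__X__________X____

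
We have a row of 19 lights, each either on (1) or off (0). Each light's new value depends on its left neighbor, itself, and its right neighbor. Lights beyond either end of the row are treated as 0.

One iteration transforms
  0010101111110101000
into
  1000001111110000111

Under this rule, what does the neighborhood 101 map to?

0

At position 3 the neighborhood is 101; the next row has 0 there.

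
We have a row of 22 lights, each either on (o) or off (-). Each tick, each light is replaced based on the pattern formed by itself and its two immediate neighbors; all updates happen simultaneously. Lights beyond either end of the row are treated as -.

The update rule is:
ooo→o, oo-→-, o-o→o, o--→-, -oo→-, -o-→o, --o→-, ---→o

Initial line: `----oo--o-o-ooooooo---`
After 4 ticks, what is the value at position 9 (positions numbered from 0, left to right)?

o

tick 1: ooo-----oooo-ooooo--oo
tick 2: -o--ooo--oo-o-ooo-----
tick 3: -o---o-----ooo-o--oooo
tick 4: -o-o-o-ooo--o-oo---oo-
position 9 holds o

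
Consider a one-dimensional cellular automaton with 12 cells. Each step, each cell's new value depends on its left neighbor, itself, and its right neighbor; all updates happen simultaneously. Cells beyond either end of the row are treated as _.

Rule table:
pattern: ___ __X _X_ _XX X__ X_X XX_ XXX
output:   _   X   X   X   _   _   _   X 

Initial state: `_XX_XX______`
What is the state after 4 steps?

X_X_________

XX__X_______
X__XX_______
X_XX________
X_X_________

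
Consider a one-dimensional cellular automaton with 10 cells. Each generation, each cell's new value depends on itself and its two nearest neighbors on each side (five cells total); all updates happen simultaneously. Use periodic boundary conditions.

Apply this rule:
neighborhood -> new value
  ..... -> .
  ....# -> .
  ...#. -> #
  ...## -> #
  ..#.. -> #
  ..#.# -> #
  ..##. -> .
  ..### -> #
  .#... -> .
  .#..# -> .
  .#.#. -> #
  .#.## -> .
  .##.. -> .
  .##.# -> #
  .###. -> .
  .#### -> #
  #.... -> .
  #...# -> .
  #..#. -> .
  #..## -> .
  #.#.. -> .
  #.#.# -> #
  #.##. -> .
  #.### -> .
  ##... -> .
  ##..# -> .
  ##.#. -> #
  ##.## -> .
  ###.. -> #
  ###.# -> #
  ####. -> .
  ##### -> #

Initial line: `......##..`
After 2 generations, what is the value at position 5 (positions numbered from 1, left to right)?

.....#....
....##....
position 5 holds #

#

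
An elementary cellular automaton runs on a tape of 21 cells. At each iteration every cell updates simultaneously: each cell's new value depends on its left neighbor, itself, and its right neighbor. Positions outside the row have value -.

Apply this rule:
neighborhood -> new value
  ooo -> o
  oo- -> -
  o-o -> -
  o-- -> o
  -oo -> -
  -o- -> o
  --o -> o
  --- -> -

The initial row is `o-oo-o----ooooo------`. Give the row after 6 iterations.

--ooo--ooo--oo-o---oo

iteration 1: o----oo--o-ooo-o-----
iteration 2: oo--o--ooo--o--oo----
iteration 3: --ooooo-o-ooooo--o---
iteration 4: -o-ooo--o--ooo-oooo--
iteration 5: oo--o-ooooo-o---oo-o-
iteration 6: --ooo--ooo--oo-o---oo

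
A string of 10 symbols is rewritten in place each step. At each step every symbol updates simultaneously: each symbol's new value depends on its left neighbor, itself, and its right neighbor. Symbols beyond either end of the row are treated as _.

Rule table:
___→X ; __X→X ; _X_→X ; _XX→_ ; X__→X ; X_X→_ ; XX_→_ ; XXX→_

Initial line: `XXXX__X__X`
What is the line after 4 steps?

____XXXXXX
XXXX______
____XXXXXX  (repeats step 1; period 2)
step 4: XXXX______

XXXX______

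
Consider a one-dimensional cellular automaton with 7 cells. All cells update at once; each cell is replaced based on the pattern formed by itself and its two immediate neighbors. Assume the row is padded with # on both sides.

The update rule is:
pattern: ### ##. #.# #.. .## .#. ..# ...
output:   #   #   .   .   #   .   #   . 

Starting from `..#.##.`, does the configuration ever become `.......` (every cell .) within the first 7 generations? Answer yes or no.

no

.#..##.
...###.
..####.
.#####.
.#####.  (fixed point — unchanged through generation 7)
generation 7 is .#####., still not uniform .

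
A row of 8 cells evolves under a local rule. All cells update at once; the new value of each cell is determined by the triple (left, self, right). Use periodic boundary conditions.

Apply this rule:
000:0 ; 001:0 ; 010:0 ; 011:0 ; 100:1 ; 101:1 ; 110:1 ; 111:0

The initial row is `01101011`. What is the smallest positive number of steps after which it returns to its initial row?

10110101
11011010
01101101
10110110
01011011
10101101
11010110
01101011

8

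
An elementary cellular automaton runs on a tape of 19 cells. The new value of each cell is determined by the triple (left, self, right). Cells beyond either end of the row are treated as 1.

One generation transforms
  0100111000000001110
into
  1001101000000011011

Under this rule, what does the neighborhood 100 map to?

0

At position 2 the neighborhood is 100; the next row has 0 there.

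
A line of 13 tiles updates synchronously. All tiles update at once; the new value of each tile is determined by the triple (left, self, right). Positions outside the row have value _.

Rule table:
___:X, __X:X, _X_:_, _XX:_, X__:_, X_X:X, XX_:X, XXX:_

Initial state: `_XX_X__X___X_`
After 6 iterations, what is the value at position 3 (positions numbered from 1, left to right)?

iteration 1: X_XX__X__XX__
iteration 2: _X_X_X__X_X_X
iteration 3: X_X_X__X_X_X_
iteration 4: _X_X__X_X_X__
iteration 5: X_X__X_X_X__X
iteration 6: _X__X_X_X__X_
position 3 holds _

_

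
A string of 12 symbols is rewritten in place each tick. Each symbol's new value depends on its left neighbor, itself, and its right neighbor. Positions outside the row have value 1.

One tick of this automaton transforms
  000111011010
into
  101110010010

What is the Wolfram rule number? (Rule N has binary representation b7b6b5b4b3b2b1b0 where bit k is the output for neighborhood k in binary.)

position 4: 111 → 1  (bit 7 = 1)
position 5: 110 → 0  (bit 6 = 0)
position 6: 101 → 0  (bit 5 = 0)
position 0: 100 → 1  (bit 4 = 1)
position 3: 011 → 1  (bit 3 = 1)
position 10: 010 → 1  (bit 2 = 1)
position 2: 001 → 1  (bit 1 = 1)
position 1: 000 → 0  (bit 0 = 0)
bits b7..b0 = 10011110 = 158

158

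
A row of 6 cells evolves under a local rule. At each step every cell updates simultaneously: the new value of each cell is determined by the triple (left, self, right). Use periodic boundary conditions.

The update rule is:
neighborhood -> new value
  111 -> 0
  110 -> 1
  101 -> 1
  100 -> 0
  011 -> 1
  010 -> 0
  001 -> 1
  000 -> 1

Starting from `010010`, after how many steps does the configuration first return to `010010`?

3

100100
001001
010010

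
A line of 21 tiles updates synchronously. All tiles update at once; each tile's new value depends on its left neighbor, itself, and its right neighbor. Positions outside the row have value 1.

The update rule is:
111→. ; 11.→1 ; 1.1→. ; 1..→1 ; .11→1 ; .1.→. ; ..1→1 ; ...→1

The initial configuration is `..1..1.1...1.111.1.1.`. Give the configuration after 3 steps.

...1....1.1.11111....

step 1: 11.11...111..1.1.....
step 2: .1.111111.111...11111
step 3: ...1....1.1.11111....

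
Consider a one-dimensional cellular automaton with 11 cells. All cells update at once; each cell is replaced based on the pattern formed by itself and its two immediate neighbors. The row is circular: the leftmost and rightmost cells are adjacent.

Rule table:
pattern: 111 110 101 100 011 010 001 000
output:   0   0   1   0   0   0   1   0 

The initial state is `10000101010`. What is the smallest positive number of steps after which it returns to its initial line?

11

00001010101
00010101010
00101010100
01010101000
10101010000
01010100001
10101000010
01010000101
10100001010
01000010101
10000101010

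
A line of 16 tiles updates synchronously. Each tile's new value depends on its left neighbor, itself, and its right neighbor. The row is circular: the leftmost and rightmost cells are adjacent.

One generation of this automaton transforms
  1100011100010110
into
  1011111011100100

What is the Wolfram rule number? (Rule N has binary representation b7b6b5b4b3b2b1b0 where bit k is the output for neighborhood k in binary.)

position 6: 111 → 1  (bit 7 = 1)
position 1: 110 → 0  (bit 6 = 0)
position 12: 101 → 0  (bit 5 = 0)
position 2: 100 → 1  (bit 4 = 1)
position 0: 011 → 1  (bit 3 = 1)
position 11: 010 → 0  (bit 2 = 0)
position 4: 001 → 1  (bit 1 = 1)
position 3: 000 → 1  (bit 0 = 1)
bits b7..b0 = 10011011 = 155

155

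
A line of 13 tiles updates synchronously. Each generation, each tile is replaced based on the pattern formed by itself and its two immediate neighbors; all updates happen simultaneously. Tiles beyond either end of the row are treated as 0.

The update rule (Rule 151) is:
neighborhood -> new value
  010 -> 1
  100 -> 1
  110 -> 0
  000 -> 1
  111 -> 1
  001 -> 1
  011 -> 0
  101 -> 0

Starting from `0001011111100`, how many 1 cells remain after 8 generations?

9

1111001111011
0110110110000
1000000001111
1111111110110
0111111100001
1011111011111
1001110001110
1110101110101
count of 1: 9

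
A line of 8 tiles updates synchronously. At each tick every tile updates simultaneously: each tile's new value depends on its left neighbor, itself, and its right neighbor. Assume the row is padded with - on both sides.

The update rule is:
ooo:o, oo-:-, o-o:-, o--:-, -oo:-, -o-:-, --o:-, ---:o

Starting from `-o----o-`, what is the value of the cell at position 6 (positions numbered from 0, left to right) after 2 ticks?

o

---oo---
oo----oo
position 6 holds o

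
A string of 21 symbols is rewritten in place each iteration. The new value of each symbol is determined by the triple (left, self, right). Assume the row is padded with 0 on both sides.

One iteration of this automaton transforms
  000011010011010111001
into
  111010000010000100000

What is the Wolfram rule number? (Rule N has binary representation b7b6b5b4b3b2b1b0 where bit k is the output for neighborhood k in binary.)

9

position 16: 111 → 0  (bit 7 = 0)
position 5: 110 → 0  (bit 6 = 0)
position 6: 101 → 0  (bit 5 = 0)
position 8: 100 → 0  (bit 4 = 0)
position 4: 011 → 1  (bit 3 = 1)
position 7: 010 → 0  (bit 2 = 0)
position 3: 001 → 0  (bit 1 = 0)
position 0: 000 → 1  (bit 0 = 1)
bits b7..b0 = 00001001 = 9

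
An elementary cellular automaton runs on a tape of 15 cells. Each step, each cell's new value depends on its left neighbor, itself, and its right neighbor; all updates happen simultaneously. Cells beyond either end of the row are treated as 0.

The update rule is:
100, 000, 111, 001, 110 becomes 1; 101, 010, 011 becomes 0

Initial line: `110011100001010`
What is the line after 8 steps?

011101111110001
101100111111110
000111011111111
111011001111111
011001110111111
101110110011111
000110011101111
111011101100111

111011101100111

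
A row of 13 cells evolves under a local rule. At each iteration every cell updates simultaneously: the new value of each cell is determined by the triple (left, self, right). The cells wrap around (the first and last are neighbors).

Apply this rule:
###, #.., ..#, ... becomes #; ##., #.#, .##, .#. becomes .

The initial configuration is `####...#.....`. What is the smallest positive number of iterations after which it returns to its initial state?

.##.###.#####
.....#...###.
#####.###.#.#
####...#.....

4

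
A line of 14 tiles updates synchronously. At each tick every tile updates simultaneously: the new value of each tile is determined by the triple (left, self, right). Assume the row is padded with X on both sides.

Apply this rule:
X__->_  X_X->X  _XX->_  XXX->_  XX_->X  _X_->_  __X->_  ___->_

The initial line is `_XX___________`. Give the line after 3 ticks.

_X____________

X_X___________
XX____________
_X____________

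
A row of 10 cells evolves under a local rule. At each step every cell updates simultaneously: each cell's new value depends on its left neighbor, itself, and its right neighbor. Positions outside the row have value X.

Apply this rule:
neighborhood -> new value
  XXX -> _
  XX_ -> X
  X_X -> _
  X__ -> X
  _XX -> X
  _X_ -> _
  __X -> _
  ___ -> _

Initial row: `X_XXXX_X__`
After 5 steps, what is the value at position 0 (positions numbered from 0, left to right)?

_

X_X__X__X_
X__X__X___
XX__X__X__
_XX__X__X_
_XXX__X___
position 0 holds _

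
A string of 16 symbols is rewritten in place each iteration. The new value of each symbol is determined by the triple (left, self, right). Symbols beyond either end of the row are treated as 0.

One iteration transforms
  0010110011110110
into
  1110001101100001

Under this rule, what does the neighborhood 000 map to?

1

At position 0 the neighborhood is 000; the next row has 1 there.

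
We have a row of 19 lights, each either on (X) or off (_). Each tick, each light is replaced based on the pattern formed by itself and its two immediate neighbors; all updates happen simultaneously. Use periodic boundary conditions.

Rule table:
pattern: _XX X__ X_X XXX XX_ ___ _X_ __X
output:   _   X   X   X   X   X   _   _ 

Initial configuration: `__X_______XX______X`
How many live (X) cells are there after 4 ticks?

13

X__XXXXXX__XXXXXX__
_X__XXXXXX__XXXXXX_
__X__XXXXXX__XXXXXX
X__X__XXXXXX__XXXXX
count of X: 13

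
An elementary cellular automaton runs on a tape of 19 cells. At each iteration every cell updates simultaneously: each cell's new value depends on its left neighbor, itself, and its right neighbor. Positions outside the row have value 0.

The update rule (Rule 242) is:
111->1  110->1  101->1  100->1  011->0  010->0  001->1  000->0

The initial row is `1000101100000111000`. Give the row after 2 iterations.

1010101011010101110

0101010110001011100
1010101011010101110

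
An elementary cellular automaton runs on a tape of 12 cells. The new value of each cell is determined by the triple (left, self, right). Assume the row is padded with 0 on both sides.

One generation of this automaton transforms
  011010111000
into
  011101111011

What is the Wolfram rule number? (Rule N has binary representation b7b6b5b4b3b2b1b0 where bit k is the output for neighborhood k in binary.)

position 7: 111 → 1  (bit 7 = 1)
position 2: 110 → 1  (bit 6 = 1)
position 3: 101 → 1  (bit 5 = 1)
position 9: 100 → 0  (bit 4 = 0)
position 1: 011 → 1  (bit 3 = 1)
position 4: 010 → 0  (bit 2 = 0)
position 0: 001 → 0  (bit 1 = 0)
position 10: 000 → 1  (bit 0 = 1)
bits b7..b0 = 11101001 = 233

233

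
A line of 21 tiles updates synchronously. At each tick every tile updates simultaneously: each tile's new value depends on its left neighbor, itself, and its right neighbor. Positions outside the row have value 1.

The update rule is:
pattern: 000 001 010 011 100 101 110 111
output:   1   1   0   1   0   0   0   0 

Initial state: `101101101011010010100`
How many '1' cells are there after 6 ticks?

tick 1: 001001000010000100001
tick 2: 010010011100111001111
tick 3: 000100110001100011000
tick 4: 011001100111001110011
tick 5: 010011001100011000110
tick 6: 000110011001110011100
count of 1: 10

10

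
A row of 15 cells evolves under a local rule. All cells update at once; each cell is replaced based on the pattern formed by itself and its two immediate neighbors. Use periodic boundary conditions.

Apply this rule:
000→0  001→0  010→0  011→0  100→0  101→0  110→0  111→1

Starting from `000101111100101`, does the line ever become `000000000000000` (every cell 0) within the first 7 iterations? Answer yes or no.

yes

000000111000000
000000010000000
000000000000000
all cells are 0 at iteration 3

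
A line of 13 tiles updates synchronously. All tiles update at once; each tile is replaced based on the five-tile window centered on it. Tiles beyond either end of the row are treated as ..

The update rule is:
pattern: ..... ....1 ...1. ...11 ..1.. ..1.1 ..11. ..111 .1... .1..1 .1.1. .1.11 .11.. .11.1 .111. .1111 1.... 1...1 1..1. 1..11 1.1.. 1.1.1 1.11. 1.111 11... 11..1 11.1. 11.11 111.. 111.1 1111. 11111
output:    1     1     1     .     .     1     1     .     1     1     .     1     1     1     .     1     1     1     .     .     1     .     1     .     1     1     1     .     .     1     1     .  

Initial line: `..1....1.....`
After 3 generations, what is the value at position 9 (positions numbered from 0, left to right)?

1

generation 1: 11.1111.11111
generation 2: 11..111..1.1.
generation 3: 111....1.1.11
position 9 holds 1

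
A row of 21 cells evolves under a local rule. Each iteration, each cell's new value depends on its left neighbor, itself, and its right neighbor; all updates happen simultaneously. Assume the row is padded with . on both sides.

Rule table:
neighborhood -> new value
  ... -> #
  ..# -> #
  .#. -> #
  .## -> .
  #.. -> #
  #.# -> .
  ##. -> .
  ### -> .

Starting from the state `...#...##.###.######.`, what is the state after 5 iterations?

#######..............

#######.............#
.......##############
#######..............
.......##############  (repeats iteration 2; period 2)
iteration 5: #######..............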